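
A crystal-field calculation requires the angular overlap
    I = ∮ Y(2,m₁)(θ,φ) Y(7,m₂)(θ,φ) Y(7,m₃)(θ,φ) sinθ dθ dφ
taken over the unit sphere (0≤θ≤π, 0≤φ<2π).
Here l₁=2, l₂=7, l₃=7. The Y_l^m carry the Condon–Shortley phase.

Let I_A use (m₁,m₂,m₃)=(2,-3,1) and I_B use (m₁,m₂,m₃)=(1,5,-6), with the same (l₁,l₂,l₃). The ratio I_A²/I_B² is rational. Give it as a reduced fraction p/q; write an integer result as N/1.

l's match ⇒ only the (l;m) 3-j factors differ between A and B.
A: triangle coeff Δ(2,7,7) = 1/185640; Σ_t [0,0]: t=0:+1/3870720 = 1/3870720; (3j)²=135/6188 [(2 7 7; 2 -3 1)], sign=+1
B: triangle coeff Δ(2,7,7) = 1/185640; Σ_t [0,1]: t=0:+1/958003200 t=1:−1/79833600 = -1/87091200; (3j)²=121/4760 [(2 7 7; 1 5 -6)], sign=+1
I_A²/I_B² = (135/6188)/(121/4760) = 1350/1573

1350/1573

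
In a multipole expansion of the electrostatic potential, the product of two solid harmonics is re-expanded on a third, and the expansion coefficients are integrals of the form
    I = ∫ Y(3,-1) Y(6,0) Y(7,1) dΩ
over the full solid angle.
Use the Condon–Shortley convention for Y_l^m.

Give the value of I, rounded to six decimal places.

-0.072239

Rules hold: Σm=0, L=16 even, 3≤7≤9.
N = 7·13·15 = 1365
Δ = 2!·4!·10!/17! = 1/2042040
Racah Σ t=0..2: t=0:+1/207360 t=1:−1/57600 t=2:+1/207360 = -1/129600
⇒ 3j(3 6 7; 0 0 0)² = 168/12155, sgn +1
Racah Σ t=0..2: t=0:+1/829440 t=1:−1/86400 t=2:+1/138240 = -13/4147200
⇒ 3j(3 6 7; -1 0 1)² = 13/3740, sgn -1
4πI² = N·(3j₀)²·(3jₘ)² = 11466/174845
I = -1·√(0.0655781/4π) = -0.07223945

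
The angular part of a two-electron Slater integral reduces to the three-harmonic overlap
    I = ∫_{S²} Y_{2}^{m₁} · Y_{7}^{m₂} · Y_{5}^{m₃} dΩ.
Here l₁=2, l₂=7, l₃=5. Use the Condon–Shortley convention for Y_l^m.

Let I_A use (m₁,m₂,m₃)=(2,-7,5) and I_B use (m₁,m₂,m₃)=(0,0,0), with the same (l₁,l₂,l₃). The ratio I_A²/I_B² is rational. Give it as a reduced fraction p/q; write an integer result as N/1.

l's match ⇒ only the (l;m) 3-j factors differ between A and B.
A: triangle coeff Δ(2,7,5) = 1/15015; Σ_t [0,0]: t=0:+1/87091200 = 1/87091200; (3j)²=1/15 [(2 7 5; 2 -7 5)], sign=+1
B: triangle coeff Δ(2,7,5) = 1/15015; Σ_t [2,2]: t=2:+1/57600 = 1/57600; (3j)²=21/715 [(2 7 5; 0 0 0)], sign=-1
I_A²/I_B² = (1/15)/(21/715) = 143/63

143/63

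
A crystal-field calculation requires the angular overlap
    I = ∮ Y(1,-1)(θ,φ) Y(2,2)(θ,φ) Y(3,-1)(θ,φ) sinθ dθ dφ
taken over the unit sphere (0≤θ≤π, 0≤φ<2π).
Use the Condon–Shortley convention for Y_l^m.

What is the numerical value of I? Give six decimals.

Rules hold: Σm=0, L=6 even, 1≤3≤3.
N = 3·5·7 = 105
Δ = 0!·2!·4!/7! = 1/105
Racah Σ t=0..0: t=0:+1/4 = 1/4
⇒ 3j(1 2 3; 0 0 0)² = 3/35, sgn -1
Racah Σ t=0..0: t=0:+1/48 = 1/48
⇒ 3j(1 2 3; -1 2 -1)² = 1/105, sgn +1
4πI² = N·(3j₀)²·(3jₘ)² = 3/35
I = -1·√(0.0857143/4π) = -0.08258890

-0.082589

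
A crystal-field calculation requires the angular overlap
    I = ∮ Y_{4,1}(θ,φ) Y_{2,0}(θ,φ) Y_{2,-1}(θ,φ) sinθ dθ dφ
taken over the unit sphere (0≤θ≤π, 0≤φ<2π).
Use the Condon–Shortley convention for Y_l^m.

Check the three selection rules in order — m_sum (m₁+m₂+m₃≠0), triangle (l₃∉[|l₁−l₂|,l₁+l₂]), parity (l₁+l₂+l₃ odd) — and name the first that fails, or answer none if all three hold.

m₁+m₂+m₃ = 1 + 0 − 1 = 0  ✓
triangle: |4−2|=2 ≤ l₃=2 ≤ 4+2=6  ✓
parity: l₁+l₂+l₃ = 8 is even  ✓

none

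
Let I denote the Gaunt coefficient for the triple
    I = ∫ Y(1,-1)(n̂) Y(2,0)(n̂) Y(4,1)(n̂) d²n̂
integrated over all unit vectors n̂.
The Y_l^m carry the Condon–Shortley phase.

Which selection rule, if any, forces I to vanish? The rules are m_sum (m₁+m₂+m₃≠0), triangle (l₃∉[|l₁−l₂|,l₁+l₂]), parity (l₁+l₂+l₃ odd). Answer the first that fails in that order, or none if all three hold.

triangle

Σmᵢ = 0  ✓
l₃∈[|l₁−l₂|,l₁+l₂]=[1,3], have l₃=4  ✗
Σlᵢ = 7 ⇒ odd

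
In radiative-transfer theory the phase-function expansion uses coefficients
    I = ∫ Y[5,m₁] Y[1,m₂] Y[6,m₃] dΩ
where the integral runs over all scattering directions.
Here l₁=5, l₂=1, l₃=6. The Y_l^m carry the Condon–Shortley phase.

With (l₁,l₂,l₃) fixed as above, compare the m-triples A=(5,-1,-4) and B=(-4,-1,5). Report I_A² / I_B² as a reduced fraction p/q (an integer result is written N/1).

1/55

Same 5,1,6: normalisation and zero-m 3j drop out of the ratio.
A: Δ: 0! 10! 2! / 13! → 1/858; sum: t=0:+1/7257600 = 1/7257600; 3j²(5 1 6; 5 -1 -4) = Δ·Π!·Σ² = 1/858  (sign +1)
B: Δ: 0! 10! 2! / 13! → 1/858; sum: t=0:+1/725760 = 1/725760; 3j²(5 1 6; -4 -1 5) = Δ·Π!·Σ² = 5/78  (sign -1)
I_A²/I_B² = (1/858)/(5/78) = 1/55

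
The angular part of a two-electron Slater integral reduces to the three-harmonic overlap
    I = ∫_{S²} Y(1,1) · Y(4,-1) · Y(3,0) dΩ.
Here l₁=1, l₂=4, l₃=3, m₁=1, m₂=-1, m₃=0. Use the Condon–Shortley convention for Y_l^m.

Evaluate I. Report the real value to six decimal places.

m-sum 0 ✓  L=8 even ✓  3≤3≤5 ✓
Π(2lᵢ+1) = 3×9×7 = 189
triangle coeff Δ(1,4,3) = 1/252
Σ_t [1,1]: t=1:−1/36 = -1/36
(3j)²=4/63 [(1 4 3; 0 0 0)], sign=+1
Σ_t [0,0]: t=0:+1/72 = 1/72
(3j)²=5/126 [(1 4 3; 1 -1 0)], sign=-1
⇒ 4πI² = 10/21
I = (-1)√(10/21/(4π)) = -0.19466390

-0.194664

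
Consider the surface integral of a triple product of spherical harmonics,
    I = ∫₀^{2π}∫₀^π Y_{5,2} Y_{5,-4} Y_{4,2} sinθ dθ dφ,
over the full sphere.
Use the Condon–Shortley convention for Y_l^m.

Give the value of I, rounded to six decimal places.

0.118854

Rules hold: Σm=0, L=14 even, 0≤4≤10.
N = 11·11·9 = 1089
Δ = 6!·4!·4!/15! = 1/3153150
Racah Σ t=1..5: t=1:−1/69120 t=2:+1/1728 t=3:−1/576 t=4:+1/1728 t=5:−1/69120 = -7/11520
⇒ 3j(5 5 4; 0 0 0)² = 2/143, sgn -1
Racah Σ t=0..1: t=0:+1/25920 t=1:−1/11520 = -1/20736
⇒ 3j(5 5 4; 2 -4 2)² = 5/429, sgn -1
4πI² = N·(3j₀)²·(3jₘ)² = 30/169
I = +1·√(0.177515/4π) = 0.11885360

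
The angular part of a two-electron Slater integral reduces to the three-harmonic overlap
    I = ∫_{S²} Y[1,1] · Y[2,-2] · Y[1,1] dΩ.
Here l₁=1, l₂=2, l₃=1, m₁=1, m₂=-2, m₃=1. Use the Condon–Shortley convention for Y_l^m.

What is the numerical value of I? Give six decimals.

Rules hold: Σm=0, L=4 even, 1≤1≤3.
N = 3·5·3 = 45
Δ = 2!·0!·2!/5! = 1/30
Racah Σ t=1..1: t=1:−1/1 = -1/1
⇒ 3j(1 2 1; 0 0 0)² = 2/15, sgn +1
Racah Σ t=0..0: t=0:+1/4 = 1/4
⇒ 3j(1 2 1; 1 -2 1)² = 1/5, sgn +1
4πI² = N·(3j₀)²·(3jₘ)² = 6/5
I = +1·√(1.2/4π) = 0.30901936

0.309019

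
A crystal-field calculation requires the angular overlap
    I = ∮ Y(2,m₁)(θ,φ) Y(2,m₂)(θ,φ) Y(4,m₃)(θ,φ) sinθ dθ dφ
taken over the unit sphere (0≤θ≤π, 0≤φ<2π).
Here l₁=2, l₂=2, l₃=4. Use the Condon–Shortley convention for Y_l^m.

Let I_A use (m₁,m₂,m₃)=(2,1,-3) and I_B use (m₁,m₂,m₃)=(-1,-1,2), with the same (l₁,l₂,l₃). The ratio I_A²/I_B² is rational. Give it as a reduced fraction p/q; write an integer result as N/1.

7/8

l's match ⇒ only the (l;m) 3-j factors differ between A and B.
A: triangle coeff Δ(2,2,4) = 1/630; Σ_t [0,0]: t=0:+1/144 = 1/144; (3j)²=1/18 [(2 2 4; 2 1 -3)], sign=-1
B: triangle coeff Δ(2,2,4) = 1/630; Σ_t [0,0]: t=0:+1/36 = 1/36; (3j)²=4/63 [(2 2 4; -1 -1 2)], sign=+1
I_A²/I_B² = (1/18)/(4/63) = 7/8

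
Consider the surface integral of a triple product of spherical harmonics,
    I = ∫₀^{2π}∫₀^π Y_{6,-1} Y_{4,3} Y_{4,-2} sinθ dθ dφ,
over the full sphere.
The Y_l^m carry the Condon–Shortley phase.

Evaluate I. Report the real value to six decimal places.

Checks pass: Σm=0; 14 even; l₃=4∈[2,10].
(2·6+1)(2·4+1)(2·4+1) = 1053
Δ: 6! 6! 2! / 15! → 1/1261260
sum: t=2:+1/4608 t=3:−1/1296 t=4:+1/4608 = -7/20736
3j²(6 4 4; 0 0 0) = Δ·Π!·Σ² = 20/1287  (sign -1)
sum: t=5:−1/11520 t=6:+1/86400 = -13/172800
3j²(6 4 4; -1 3 -2) = Δ·Π!·Σ² = 13/660  (sign -1)
combine: 4πI² = 1053·20/1287·13/660 = 39/121
take √, sign +1: I = 0.16015286

0.160153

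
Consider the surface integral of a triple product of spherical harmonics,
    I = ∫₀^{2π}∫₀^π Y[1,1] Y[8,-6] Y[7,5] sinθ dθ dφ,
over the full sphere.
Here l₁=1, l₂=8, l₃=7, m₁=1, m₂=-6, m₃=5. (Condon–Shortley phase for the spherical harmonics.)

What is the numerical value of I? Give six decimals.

0.291881

Rules hold: Σm=0, L=16 even, 7≤7≤9.
N = 3·17·15 = 765
Δ = 2!·0!·14!/17! = 1/2040
Racah Σ t=1..1: t=1:−1/25401600 = -1/25401600
⇒ 3j(1 8 7; 0 0 0)² = 8/255, sgn +1
Racah Σ t=0..0: t=0:+1/1916006400 = 1/1916006400
⇒ 3j(1 8 7; 1 -6 5)² = 91/2040, sgn +1
4πI² = N·(3j₀)²·(3jₘ)² = 91/85
I = +1·√(1.07059/4π) = 0.29188132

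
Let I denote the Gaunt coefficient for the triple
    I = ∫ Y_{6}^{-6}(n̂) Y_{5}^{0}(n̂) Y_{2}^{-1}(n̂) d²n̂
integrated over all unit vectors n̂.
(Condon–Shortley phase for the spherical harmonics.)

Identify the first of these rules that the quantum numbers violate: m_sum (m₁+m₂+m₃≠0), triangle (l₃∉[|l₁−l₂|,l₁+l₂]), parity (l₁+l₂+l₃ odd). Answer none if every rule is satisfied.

azimuthal sum: -6 + 0 − 1 = -7  ✗
1 ≤ 2 ≤ 11 (triangle on l)
L = 6 + 5 + 2 = 13 (odd)

m_sum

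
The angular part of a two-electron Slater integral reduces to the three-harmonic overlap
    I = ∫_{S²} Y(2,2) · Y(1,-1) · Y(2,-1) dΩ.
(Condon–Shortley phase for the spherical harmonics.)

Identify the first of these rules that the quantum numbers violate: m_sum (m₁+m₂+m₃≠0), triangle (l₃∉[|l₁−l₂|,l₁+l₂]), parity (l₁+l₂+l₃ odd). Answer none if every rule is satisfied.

azimuthal sum: 2 − 1 − 1 = 0  ✓
1 ≤ 2 ≤ 3 (triangle on l)  ✓
L = 2 + 1 + 2 = 5 (odd)  ✗

parity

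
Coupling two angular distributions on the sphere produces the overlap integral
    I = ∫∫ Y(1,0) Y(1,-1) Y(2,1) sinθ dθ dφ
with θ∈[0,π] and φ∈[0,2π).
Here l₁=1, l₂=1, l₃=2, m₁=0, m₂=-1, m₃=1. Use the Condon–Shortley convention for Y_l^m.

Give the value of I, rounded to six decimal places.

Checks pass: Σm=0; 4 even; l₃=2∈[0,2].
(2·1+1)(2·1+1)(2·2+1) = 45
Δ: 0! 2! 2! / 5! → 1/30
sum: t=0:+1/1 = 1/1
3j²(1 1 2; 0 0 0) = Δ·Π!·Σ² = 2/15  (sign +1)
sum: t=0:+1/2 = 1/2
3j²(1 1 2; 0 -1 1) = Δ·Π!·Σ² = 1/10  (sign -1)
combine: 4πI² = 45·2/15·1/10 = 3/5
take √, sign -1: I = -0.21850969

-0.218510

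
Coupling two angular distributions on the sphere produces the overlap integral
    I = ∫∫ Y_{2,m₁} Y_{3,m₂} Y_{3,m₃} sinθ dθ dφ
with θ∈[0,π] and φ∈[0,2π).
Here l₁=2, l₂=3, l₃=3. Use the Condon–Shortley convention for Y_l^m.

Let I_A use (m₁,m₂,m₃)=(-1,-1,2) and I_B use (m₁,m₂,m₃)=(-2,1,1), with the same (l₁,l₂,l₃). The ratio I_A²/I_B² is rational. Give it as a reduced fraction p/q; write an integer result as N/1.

Same 2,3,3: normalisation and zero-m 3j drop out of the ratio.
A: Δ: 2! 2! 4! / 9! → 1/3780; sum: t=1:−1/12 t=2:+1/48 = -1/16; 3j²(2 3 3; -1 -1 2) = Δ·Π!·Σ² = 1/28  (sign +1)
B: Δ: 2! 2! 4! / 9! → 1/3780; sum: t=2:+1/16 = 1/16; 3j²(2 3 3; -2 1 1) = Δ·Π!·Σ² = 2/35  (sign +1)
I_A²/I_B² = (1/28)/(2/35) = 5/8

5/8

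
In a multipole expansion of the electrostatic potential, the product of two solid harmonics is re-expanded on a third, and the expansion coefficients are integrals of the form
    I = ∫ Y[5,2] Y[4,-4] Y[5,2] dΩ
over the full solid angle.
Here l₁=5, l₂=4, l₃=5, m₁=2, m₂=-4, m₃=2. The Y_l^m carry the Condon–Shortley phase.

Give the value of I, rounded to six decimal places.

0.181552

Checks pass: Σm=0; 14 even; l₃=5∈[1,9].
(2·5+1)(2·4+1)(2·5+1) = 1089
Δ: 4! 6! 4! / 15! → 1/3153150
sum: t=0:+1/69120 t=1:−1/1728 t=2:+1/576 t=3:−1/1728 t=4:+1/69120 = 7/11520
3j²(5 4 5; 0 0 0) = Δ·Π!·Σ² = 2/143  (sign -1)
sum: t=0:+1/20736 = 1/20736
3j²(5 4 5; 2 -4 2) = Δ·Π!·Σ² = 35/1287  (sign -1)
combine: 4πI² = 1089·2/143·35/1287 = 70/169
take √, sign +1: I = 0.18155187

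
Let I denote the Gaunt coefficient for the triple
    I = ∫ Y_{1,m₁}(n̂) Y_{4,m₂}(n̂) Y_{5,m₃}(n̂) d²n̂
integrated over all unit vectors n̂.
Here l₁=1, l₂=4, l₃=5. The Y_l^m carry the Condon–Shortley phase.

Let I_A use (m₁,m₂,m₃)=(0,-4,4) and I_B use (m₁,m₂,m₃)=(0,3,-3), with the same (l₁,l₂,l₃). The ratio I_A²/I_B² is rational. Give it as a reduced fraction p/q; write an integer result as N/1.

Same 1,4,5: normalisation and zero-m 3j drop out of the ratio.
A: Δ: 0! 2! 8! / 11! → 1/495; sum: t=0:+1/40320 = 1/40320; 3j²(1 4 5; 0 -4 4) = Δ·Π!·Σ² = 1/55  (sign -1)
B: Δ: 0! 2! 8! / 11! → 1/495; sum: t=0:+1/5040 = 1/5040; 3j²(1 4 5; 0 3 -3) = Δ·Π!·Σ² = 16/495  (sign +1)
I_A²/I_B² = (1/55)/(16/495) = 9/16

9/16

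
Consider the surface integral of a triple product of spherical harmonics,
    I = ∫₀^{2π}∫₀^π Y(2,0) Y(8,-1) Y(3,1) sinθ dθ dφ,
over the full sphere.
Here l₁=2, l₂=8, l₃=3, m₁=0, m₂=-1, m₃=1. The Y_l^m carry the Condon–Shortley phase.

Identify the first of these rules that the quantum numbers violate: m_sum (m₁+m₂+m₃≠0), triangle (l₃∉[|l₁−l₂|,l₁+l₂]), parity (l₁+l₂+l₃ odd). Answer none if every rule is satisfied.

azimuthal sum: 0 − 1 + 1 = 0  ✓
6 ≤ 3 ≤ 10 (triangle on l)  ✗
L = 2 + 8 + 3 = 13 (odd)

triangle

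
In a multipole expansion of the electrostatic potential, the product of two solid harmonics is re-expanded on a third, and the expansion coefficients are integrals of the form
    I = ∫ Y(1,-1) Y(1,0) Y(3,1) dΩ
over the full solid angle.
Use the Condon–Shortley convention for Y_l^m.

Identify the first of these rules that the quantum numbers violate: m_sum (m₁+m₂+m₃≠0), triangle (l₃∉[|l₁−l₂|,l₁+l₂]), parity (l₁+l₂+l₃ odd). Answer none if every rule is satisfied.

Σmᵢ = 0  ✓
l₃∈[|l₁−l₂|,l₁+l₂]=[0,2], have l₃=3  ✗
Σlᵢ = 5 ⇒ odd

triangle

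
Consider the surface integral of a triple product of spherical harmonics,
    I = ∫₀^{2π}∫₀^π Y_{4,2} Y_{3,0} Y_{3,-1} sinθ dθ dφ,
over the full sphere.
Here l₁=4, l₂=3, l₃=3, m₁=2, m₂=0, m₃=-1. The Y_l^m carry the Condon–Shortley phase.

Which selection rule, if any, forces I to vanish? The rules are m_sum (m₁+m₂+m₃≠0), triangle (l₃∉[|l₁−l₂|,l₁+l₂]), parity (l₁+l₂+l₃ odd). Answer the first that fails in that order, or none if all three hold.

azimuthal sum: 2 + 0 − 1 = 1  ✗
1 ≤ 3 ≤ 7 (triangle on l)
L = 4 + 3 + 3 = 10 (even)

m_sum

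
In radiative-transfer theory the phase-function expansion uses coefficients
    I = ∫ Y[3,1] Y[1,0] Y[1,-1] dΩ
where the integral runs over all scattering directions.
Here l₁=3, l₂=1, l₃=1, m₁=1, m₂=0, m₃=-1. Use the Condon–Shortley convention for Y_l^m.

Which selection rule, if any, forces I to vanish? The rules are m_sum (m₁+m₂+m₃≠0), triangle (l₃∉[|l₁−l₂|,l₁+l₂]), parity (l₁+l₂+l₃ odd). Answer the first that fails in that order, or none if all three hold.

Σmᵢ = 0  ✓
l₃∈[|l₁−l₂|,l₁+l₂]=[2,4], have l₃=1  ✗
Σlᵢ = 5 ⇒ odd

triangle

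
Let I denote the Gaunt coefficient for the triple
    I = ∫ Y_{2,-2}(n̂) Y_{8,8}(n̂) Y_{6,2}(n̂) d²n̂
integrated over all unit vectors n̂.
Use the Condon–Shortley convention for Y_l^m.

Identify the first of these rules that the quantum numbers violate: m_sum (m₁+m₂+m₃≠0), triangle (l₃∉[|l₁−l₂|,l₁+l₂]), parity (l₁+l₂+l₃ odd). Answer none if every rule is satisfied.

m_sum

Σmᵢ = 8  ✗
l₃∈[|l₁−l₂|,l₁+l₂]=[6,10], have l₃=6
Σlᵢ = 16 ⇒ even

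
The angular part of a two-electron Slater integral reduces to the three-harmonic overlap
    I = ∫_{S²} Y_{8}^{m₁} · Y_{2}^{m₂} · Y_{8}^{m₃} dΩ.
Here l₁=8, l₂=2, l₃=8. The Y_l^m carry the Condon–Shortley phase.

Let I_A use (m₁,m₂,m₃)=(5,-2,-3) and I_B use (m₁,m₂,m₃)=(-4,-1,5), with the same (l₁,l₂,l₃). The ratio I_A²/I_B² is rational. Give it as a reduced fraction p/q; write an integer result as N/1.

20/27

Same 8,2,8: normalisation and zero-m 3j drop out of the ratio.
A: Δ: 2! 14! 2! / 19! → 1/348840; sum: t=0:+1/958003200 = 1/958003200; 3j²(8 2 8; 5 -2 -3) = Δ·Π!·Σ² = 13/969  (sign -1)
B: Δ: 2! 14! 2! / 19! → 1/348840; sum: t=0:+1/1916006400 t=1:−1/479001600 = -1/638668800; 3j²(8 2 8; -4 -1 5) = Δ·Π!·Σ² = 117/6460  (sign +1)
I_A²/I_B² = (13/969)/(117/6460) = 20/27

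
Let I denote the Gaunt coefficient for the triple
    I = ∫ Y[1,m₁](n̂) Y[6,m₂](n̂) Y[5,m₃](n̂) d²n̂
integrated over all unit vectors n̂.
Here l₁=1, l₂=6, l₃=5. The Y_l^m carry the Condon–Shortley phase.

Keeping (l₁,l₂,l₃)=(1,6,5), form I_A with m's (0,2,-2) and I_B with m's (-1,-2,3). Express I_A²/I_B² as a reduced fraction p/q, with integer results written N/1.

l's match ⇒ only the (l;m) 3-j factors differ between A and B.
A: triangle coeff Δ(1,6,5) = 1/858; Σ_t [1,1]: t=1:−1/30240 = -1/30240; (3j)²=16/429 [(1 6 5; 0 2 -2)], sign=+1
B: triangle coeff Δ(1,6,5) = 1/858; Σ_t [2,2]: t=2:+1/161280 = 1/161280; (3j)²=1/143 [(1 6 5; -1 -2 3)], sign=+1
I_A²/I_B² = (16/429)/(1/143) = 16/3

16/3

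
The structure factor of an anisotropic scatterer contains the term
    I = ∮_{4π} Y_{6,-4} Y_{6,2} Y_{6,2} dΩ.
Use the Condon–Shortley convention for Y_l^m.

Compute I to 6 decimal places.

Checks pass: Σm=0; 18 even; l₃=6∈[0,12].
(2·6+1)(2·6+1)(2·6+1) = 2197
Δ: 6! 6! 6! / 19! → 1/325909584
sum: t=0:+1/373248000 t=1:−1/1728000 t=2:+1/110592 t=3:−1/46656 t=4:+1/110592 t=5:−1/1728000 t=6:+1/373248000 = -7/1555200
3j²(6 6 6; 0 0 0) = Δ·Π!·Σ² = 400/46189  (sign -1)
sum: t=4:+1/1658880 t=5:−1/518400 t=6:+1/1658880 = -1/1382400
3j²(6 6 6; -4 2 2) = Δ·Π!·Σ² = 504/46189  (sign -1)
combine: 4πI² = 2197·400/46189·504/46189 = 2620800/12623809
take √, sign +1: I = 0.12853364

0.128534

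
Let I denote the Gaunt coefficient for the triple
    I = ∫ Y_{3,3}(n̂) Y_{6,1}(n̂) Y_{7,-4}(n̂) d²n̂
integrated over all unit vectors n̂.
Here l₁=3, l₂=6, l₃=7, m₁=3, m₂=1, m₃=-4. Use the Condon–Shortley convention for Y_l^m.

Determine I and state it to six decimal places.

-0.190770

Checks pass: Σm=0; 16 even; l₃=7∈[3,9].
(2·3+1)(2·6+1)(2·7+1) = 1365
Δ: 2! 4! 10! / 17! → 1/2042040
sum: t=0:+1/207360 t=1:−1/57600 t=2:+1/207360 = -1/129600
3j²(3 6 7; 0 0 0) = Δ·Π!·Σ² = 168/12155  (sign +1)
sum: t=0:+1/1451520 = 1/1451520
3j²(3 6 7; 3 1 -4) = Δ·Π!·Σ² = 75/3094  (sign -1)
combine: 4πI² = 1365·168/12155·75/3094 = 18900/41327
take √, sign -1: I = -0.19076954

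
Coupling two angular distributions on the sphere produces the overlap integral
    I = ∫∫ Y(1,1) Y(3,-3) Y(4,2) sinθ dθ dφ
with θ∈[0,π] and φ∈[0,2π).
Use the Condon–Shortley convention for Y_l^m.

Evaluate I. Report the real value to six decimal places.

Checks pass: Σm=0; 8 even; l₃=4∈[2,4].
(2·1+1)(2·3+1)(2·4+1) = 189
Δ: 0! 2! 6! / 9! → 1/252
sum: t=0:+1/36 = 1/36
3j²(1 3 4; 0 0 0) = Δ·Π!·Σ² = 4/63  (sign +1)
sum: t=0:+1/1440 = 1/1440
3j²(1 3 4; 1 -3 2) = Δ·Π!·Σ² = 1/252  (sign +1)
combine: 4πI² = 189·4/63·1/252 = 1/21
take √, sign +1: I = 0.06155813

0.061558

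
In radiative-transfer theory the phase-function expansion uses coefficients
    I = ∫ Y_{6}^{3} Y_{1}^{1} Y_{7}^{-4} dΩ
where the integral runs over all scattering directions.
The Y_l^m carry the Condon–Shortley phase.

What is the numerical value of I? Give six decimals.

0.259489

m-sum 0 ✓  L=14 even ✓  5≤7≤7 ✓
Π(2lᵢ+1) = 13×3×15 = 585
triangle coeff Δ(6,1,7) = 1/1365
Σ_t [0,0]: t=0:+1/518400 = 1/518400
(3j)²=7/195 [(6 1 7; 0 0 0)], sign=-1
Σ_t [0,0]: t=0:+1/4354560 = 1/4354560
(3j)²=11/273 [(6 1 7; 3 1 -4)], sign=-1
⇒ 4πI² = 11/13
I = (+1)√(11/13/(4π)) = 0.25948947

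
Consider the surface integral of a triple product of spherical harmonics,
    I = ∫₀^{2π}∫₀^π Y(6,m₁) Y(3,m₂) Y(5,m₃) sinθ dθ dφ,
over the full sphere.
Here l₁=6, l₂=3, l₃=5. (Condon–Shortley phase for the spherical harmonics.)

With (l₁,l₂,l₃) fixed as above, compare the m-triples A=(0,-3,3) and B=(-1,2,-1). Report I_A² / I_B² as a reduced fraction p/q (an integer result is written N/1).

2/3

Same 6,3,5: normalisation and zero-m 3j drop out of the ratio.
A: Δ: 4! 8! 2! / 15! → 1/675675; sum: t=0:+1/69120 = 1/69120; 3j²(6 3 5; 0 -3 3) = Δ·Π!·Σ² = 4/429  (sign +1)
B: Δ: 4! 8! 2! / 15! → 1/675675; sum: t=3:−1/6912 t=4:+1/17280 = -1/11520; 3j²(6 3 5; -1 2 -1) = Δ·Π!·Σ² = 2/143  (sign -1)
I_A²/I_B² = (4/429)/(2/143) = 2/3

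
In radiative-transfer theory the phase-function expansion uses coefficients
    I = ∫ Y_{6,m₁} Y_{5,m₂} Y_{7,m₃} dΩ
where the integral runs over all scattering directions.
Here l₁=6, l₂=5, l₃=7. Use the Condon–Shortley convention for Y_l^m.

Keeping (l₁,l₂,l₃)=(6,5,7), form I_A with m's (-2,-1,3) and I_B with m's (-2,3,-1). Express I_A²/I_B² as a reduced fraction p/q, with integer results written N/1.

42849/2744

l's match ⇒ only the (l;m) 3-j factors differ between A and B.
A: triangle coeff Δ(6,5,7) = 1/174594420; Σ_t [0,4]: t=0:+1/46448640 t=1:−1/1088640 t=2:+1/276480 t=3:−1/518400 t=4:+1/9953280 = 23/25804800; (3j)²=42849/6466460 [(6 5 7; -2 -1 3)], sign=+1
B: triangle coeff Δ(6,5,7) = 1/174594420; Σ_t [2,4]: t=2:+1/4147200 t=3:−1/518400 t=4:+1/663552 = -1/5529600; (3j)²=98/230945 [(6 5 7; -2 3 -1)], sign=-1
I_A²/I_B² = (42849/6466460)/(98/230945) = 42849/2744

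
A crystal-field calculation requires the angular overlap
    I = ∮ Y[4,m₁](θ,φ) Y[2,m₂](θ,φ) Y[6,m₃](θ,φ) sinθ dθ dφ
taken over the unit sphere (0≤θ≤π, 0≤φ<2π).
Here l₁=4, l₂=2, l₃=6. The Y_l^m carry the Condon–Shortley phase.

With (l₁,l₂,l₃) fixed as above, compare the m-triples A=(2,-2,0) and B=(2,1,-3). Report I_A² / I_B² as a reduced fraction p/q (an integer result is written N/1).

5/84

l's match ⇒ only the (l;m) 3-j factors differ between A and B.
A: triangle coeff Δ(4,2,6) = 1/6435; Σ_t [0,0]: t=0:+1/34560 = 1/34560; (3j)²=1/429 [(4 2 6; 2 -2 0)], sign=+1
B: triangle coeff Δ(4,2,6) = 1/6435; Σ_t [0,0]: t=0:+1/8640 = 1/8640; (3j)²=28/715 [(4 2 6; 2 1 -3)], sign=-1
I_A²/I_B² = (1/429)/(28/715) = 5/84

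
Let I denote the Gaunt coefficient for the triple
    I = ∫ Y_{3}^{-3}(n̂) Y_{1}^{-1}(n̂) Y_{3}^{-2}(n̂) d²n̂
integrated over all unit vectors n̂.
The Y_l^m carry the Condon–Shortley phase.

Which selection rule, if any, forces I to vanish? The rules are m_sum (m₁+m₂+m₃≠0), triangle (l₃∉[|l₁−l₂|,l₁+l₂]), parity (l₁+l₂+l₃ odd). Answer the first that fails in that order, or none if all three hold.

m_sum

m₁+m₂+m₃ = -3 − 1 − 2 = -6  ✗
triangle: |3−1|=2 ≤ l₃=3 ≤ 3+1=4
parity: l₁+l₂+l₃ = 7 is odd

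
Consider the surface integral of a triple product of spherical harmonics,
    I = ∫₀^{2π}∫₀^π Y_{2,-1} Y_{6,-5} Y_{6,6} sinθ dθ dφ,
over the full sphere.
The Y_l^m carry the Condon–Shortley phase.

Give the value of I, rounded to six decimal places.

m-sum 0 ✓  L=14 even ✓  4≤6≤8 ✓
Π(2lᵢ+1) = 5×13×13 = 845
triangle coeff Δ(2,6,6) = 1/90090
Σ_t [0,2]: t=0:+1/69120 t=1:−1/14400 t=2:+1/69120 = -7/172800
(3j)²=14/715 [(2 6 6; 0 0 0)], sign=-1
Σ_t [1,1]: t=1:−1/7257600 = -1/7257600
(3j)²=11/455 [(2 6 6; -1 -5 6)], sign=-1
⇒ 4πI² = 2/5
I = (+1)√(2/5/(4π)) = 0.17841241

0.178412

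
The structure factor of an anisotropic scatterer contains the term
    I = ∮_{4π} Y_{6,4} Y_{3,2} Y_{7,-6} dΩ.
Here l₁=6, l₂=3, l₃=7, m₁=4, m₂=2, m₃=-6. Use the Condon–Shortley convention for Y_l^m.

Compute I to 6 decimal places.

m-sum 0 ✓  L=16 even ✓  3≤7≤9 ✓
Π(2lᵢ+1) = 13×7×15 = 1365
triangle coeff Δ(6,3,7) = 1/2042040
Σ_t [0,2]: t=0:+1/207360 t=1:−1/57600 t=2:+1/207360 = -1/129600
(3j)²=168/12155 [(6 3 7; 0 0 0)], sign=+1
Σ_t [1,2]: t=1:−1/8709120 t=2:+1/43545600 = -1/10886400
(3j)²=8/357 [(6 3 7; 4 2 -6)], sign=+1
⇒ 4πI² = 1344/3179
I = (+1)√(1344/3179/(4π)) = 0.18342116

0.183421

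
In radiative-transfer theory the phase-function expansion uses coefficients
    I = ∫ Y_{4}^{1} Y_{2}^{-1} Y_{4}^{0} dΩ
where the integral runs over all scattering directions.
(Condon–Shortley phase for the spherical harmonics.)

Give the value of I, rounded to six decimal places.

Rules hold: Σm=0, L=10 even, 2≤4≤6.
N = 9·5·9 = 405
Δ = 2!·6!·2!/11! = 1/13860
Racah Σ t=0..2: t=0:+1/192 t=1:−1/36 t=2:+1/192 = -5/288
⇒ 3j(4 2 4; 0 0 0)² = 20/693, sgn -1
Racah Σ t=0..1: t=0:+1/72 t=1:−1/96 = 1/288
⇒ 3j(4 2 4; 1 -1 0)² = 1/462, sgn +1
4πI² = N·(3j₀)²·(3jₘ)² = 150/5929
I = -1·√(0.0252994/4π) = -0.04486937

-0.044869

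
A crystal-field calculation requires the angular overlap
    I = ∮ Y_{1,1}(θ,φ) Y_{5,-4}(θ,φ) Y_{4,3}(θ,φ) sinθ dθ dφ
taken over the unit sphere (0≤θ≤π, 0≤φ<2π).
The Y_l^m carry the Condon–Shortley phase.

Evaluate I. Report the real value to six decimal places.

Rules hold: Σm=0, L=10 even, 4≤4≤6.
N = 3·11·9 = 297
Δ = 2!·0!·8!/11! = 1/495
Racah Σ t=1..1: t=1:−1/576 = -1/576
⇒ 3j(1 5 4; 0 0 0)² = 5/99, sgn -1
Racah Σ t=0..0: t=0:+1/10080 = 1/10080
⇒ 3j(1 5 4; 1 -4 3)² = 4/55, sgn -1
4πI² = N·(3j₀)²·(3jₘ)² = 12/11
I = +1·√(1.09091/4π) = 0.29463840

0.294638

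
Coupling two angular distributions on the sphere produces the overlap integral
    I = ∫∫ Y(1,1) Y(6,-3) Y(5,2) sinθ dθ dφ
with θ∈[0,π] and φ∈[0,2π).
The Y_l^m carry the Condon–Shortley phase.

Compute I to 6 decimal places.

Rules hold: Σm=0, L=12 even, 5≤5≤7.
N = 3·13·11 = 429
Δ = 2!·0!·10!/13! = 1/858
Racah Σ t=1..1: t=1:−1/14400 = -1/14400
⇒ 3j(1 6 5; 0 0 0)² = 6/143, sgn +1
Racah Σ t=0..0: t=0:+1/60480 = 1/60480
⇒ 3j(1 6 5; 1 -3 2)² = 6/143, sgn -1
4πI² = N·(3j₀)²·(3jₘ)² = 108/143
I = -1·√(0.755245/4π) = -0.24515397

-0.245154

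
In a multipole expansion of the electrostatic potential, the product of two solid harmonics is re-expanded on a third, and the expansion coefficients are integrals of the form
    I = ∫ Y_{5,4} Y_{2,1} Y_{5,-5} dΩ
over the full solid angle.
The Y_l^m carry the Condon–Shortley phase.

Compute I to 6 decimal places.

-0.187924

Checks pass: Σm=0; 12 even; l₃=5∈[3,7].
(2·5+1)(2·2+1)(2·5+1) = 605
Δ: 2! 8! 2! / 13! → 1/38610
sum: t=0:+1/2880 t=1:−1/576 t=2:+1/2880 = -1/960
3j²(5 2 5; 0 0 0) = Δ·Π!·Σ² = 10/429  (sign +1)
sum: t=1:−1/80640 = -1/80640
3j²(5 2 5; 4 1 -5) = Δ·Π!·Σ² = 9/286  (sign -1)
combine: 4πI² = 605·10/429·9/286 = 75/169
take √, sign -1: I = -0.18792404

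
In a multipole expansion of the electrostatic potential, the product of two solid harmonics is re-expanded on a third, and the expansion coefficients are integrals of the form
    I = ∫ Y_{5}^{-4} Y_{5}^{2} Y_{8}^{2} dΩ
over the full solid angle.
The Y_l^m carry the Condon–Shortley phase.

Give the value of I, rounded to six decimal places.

Checks pass: Σm=0; 18 even; l₃=8∈[0,10].
(2·5+1)(2·5+1)(2·8+1) = 2057
Δ: 2! 8! 8! / 19! → 1/37413090
sum: t=0:+1/1036800 t=1:−1/331776 t=2:+1/1036800 = -1/921600
3j²(5 5 8; 0 0 0) = Δ·Π!·Σ² = 490/46189  (sign -1)
sum: t=1:−1/58060800 t=2:+1/7257600 = 1/8294400
3j²(5 5 8; -4 2 2) = Δ·Π!·Σ² = 1029/92378  (sign +1)
combine: 4πI² = 2057·490/46189·1029/92378 = 252105/1037153
take √, sign -1: I = -0.13907990

-0.139080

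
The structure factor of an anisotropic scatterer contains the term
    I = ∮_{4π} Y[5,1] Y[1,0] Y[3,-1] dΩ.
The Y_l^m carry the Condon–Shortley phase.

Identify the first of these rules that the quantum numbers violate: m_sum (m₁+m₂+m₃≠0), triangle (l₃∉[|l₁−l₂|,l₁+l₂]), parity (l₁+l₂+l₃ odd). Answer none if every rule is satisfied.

triangle

m₁+m₂+m₃ = 1 + 0 − 1 = 0  ✓
triangle: |5−1|=4 ≤ l₃=3 ≤ 5+1=6  ✗
parity: l₁+l₂+l₃ = 9 is odd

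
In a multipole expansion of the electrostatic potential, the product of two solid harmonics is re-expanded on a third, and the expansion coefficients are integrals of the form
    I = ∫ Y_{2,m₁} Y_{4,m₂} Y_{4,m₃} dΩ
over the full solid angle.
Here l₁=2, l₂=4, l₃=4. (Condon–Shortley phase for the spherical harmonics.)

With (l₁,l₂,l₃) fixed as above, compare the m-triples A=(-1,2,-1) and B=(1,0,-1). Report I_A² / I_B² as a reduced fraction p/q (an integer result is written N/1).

81/10

Shared (l₁,l₂,l₃)=(2,4,4): N and (l;000)² cancel in I_A²/I_B².
A: Δ = 2!·2!·6!/11! = 1/13860; Racah Σ t=1..2: t=1:−1/240 t=2:+1/96 = 1/160; ⇒ 3j(2 4 4; -1 2 -1)² = 27/1540, sgn -1
B: Δ = 2!·2!·6!/11! = 1/13860; Racah Σ t=0..1: t=0:+1/96 t=1:−1/72 = -1/288; ⇒ 3j(2 4 4; 1 0 -1)² = 1/462, sgn +1
I_A²/I_B² = (27/1540)/(1/462) = 81/10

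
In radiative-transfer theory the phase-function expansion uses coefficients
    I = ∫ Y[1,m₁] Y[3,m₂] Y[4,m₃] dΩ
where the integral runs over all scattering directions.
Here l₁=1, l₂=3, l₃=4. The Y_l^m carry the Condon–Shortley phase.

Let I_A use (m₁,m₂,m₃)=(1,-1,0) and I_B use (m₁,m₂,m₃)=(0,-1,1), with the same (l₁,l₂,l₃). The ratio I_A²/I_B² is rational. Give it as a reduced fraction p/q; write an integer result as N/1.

Shared (l₁,l₂,l₃)=(1,3,4): N and (l;000)² cancel in I_A²/I_B².
A: Δ = 0!·2!·6!/9! = 1/252; Racah Σ t=0..0: t=0:+1/96 = 1/96; ⇒ 3j(1 3 4; 1 -1 0)² = 1/42, sgn +1
B: Δ = 0!·2!·6!/9! = 1/252; Racah Σ t=0..0: t=0:+1/48 = 1/48; ⇒ 3j(1 3 4; 0 -1 1)² = 5/84, sgn -1
I_A²/I_B² = (1/42)/(5/84) = 2/5

2/5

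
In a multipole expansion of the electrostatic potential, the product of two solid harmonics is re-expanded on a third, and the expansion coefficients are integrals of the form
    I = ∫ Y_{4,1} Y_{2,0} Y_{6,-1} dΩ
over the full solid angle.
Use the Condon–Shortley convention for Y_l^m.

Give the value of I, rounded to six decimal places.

-0.230476

m-sum 0 ✓  L=12 even ✓  2≤6≤6 ✓
Π(2lᵢ+1) = 9×5×13 = 585
triangle coeff Δ(4,2,6) = 1/6435
Σ_t [0,0]: t=0:+1/2304 = 1/2304
(3j)²=5/143 [(4 2 6; 0 0 0)], sign=+1
Σ_t [0,0]: t=0:+1/2880 = 1/2880
(3j)²=14/429 [(4 2 6; 1 0 -1)], sign=-1
⇒ 4πI² = 1050/1573
I = (-1)√(1050/1573/(4π)) = -0.23047581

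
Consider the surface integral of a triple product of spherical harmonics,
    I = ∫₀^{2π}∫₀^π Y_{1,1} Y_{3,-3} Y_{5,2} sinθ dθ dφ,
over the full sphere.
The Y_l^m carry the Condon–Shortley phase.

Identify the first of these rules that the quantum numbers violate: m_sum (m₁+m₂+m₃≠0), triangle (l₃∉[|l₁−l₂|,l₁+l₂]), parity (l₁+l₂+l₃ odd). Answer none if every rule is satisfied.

triangle

azimuthal sum: 1 − 3 + 2 = 0  ✓
2 ≤ 5 ≤ 4 (triangle on l)  ✗
L = 1 + 3 + 5 = 9 (odd)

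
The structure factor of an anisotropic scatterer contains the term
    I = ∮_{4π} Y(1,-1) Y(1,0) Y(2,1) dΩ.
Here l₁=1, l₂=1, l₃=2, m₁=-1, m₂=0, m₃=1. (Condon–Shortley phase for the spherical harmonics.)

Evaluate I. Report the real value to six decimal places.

-0.218510

m-sum 0 ✓  L=4 even ✓  0≤2≤2 ✓
Π(2lᵢ+1) = 3×3×5 = 45
triangle coeff Δ(1,1,2) = 1/30
Σ_t [0,0]: t=0:+1/1 = 1/1
(3j)²=2/15 [(1 1 2; 0 0 0)], sign=+1
Σ_t [0,0]: t=0:+1/2 = 1/2
(3j)²=1/10 [(1 1 2; -1 0 1)], sign=-1
⇒ 4πI² = 3/5
I = (-1)√(3/5/(4π)) = -0.21850969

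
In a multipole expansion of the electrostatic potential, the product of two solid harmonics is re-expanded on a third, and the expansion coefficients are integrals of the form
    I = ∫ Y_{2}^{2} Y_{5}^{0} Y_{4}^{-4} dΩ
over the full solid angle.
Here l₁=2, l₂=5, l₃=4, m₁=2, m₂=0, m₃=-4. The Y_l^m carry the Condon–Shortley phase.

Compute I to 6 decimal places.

m-sum = 2 + 0 − 4 = -2 ≠ 0 ⇒ I = 0

0.000000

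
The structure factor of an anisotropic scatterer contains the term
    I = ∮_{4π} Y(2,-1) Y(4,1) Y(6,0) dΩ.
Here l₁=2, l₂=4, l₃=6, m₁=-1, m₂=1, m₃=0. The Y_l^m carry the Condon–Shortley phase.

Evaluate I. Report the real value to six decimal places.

0.174223

m-sum 0 ✓  L=12 even ✓  2≤6≤6 ✓
Π(2lᵢ+1) = 5×9×13 = 585
triangle coeff Δ(2,4,6) = 1/6435
Σ_t [0,0]: t=0:+1/2304 = 1/2304
(3j)²=5/143 [(2 4 6; 0 0 0)], sign=+1
Σ_t [0,0]: t=0:+1/4320 = 1/4320
(3j)²=8/429 [(2 4 6; -1 1 0)], sign=+1
⇒ 4πI² = 600/1573
I = (+1)√(600/1573/(4π)) = 0.17422334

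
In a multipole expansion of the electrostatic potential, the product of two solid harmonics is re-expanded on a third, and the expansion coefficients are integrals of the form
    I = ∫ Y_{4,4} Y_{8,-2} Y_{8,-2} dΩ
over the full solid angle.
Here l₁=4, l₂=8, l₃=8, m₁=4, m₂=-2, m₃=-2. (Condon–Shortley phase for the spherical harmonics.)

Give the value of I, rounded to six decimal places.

0.171997

Checks pass: Σm=0; 20 even; l₃=8∈[4,12].
(2·4+1)(2·8+1)(2·8+1) = 2601
Δ: 4! 4! 12! / 21! → 1/185175900
sum: t=0:+1/557383680 t=1:−1/21772800 t=2:+1/8294400 t=3:−1/21772800 t=4:+1/557383680 = 1/30965760
3j²(4 8 8; 0 0 0) = Δ·Π!·Σ² = 36/4199  (sign +1)
sum: t=0:+1/298598400 = 1/298598400
3j²(4 8 8; 4 -2 -2) = Δ·Π!·Σ² = 70/4199  (sign +1)
combine: 4πI² = 2601·36/4199·70/4199 = 22680/61009
take √, sign +1: I = 0.17199651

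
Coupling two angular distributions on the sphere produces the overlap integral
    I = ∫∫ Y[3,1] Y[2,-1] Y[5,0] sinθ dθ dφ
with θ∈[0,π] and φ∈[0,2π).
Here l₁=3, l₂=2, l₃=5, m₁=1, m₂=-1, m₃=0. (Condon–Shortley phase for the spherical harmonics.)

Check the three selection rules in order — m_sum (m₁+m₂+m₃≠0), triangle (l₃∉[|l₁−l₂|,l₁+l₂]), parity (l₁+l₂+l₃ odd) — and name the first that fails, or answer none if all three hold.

none

azimuthal sum: 1 − 1 + 0 = 0  ✓
1 ≤ 5 ≤ 5 (triangle on l)  ✓
L = 3 + 2 + 5 = 10 (even)  ✓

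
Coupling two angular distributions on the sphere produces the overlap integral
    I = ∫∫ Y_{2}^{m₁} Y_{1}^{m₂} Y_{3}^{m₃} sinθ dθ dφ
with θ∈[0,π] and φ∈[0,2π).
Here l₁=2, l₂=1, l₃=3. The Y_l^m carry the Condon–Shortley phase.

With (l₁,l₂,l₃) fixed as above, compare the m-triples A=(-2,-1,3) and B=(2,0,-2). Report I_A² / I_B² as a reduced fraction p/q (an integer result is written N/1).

3/1

Same 2,1,3: normalisation and zero-m 3j drop out of the ratio.
A: Δ: 0! 4! 2! / 7! → 1/105; sum: t=0:+1/48 = 1/48; 3j²(2 1 3; -2 -1 3) = Δ·Π!·Σ² = 1/7  (sign +1)
B: Δ: 0! 4! 2! / 7! → 1/105; sum: t=0:+1/24 = 1/24; 3j²(2 1 3; 2 0 -2) = Δ·Π!·Σ² = 1/21  (sign -1)
I_A²/I_B² = (1/7)/(1/21) = 3/1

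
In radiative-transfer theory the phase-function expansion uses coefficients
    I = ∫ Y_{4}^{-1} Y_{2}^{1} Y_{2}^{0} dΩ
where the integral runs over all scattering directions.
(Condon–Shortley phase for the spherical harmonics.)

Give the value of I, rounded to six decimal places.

-0.220728

m-sum 0 ✓  L=8 even ✓  2≤2≤6 ✓
Π(2lᵢ+1) = 9×5×5 = 225
triangle coeff Δ(4,2,2) = 1/630
Σ_t [2,2]: t=2:+1/16 = 1/16
(3j)²=2/35 [(4 2 2; 0 0 0)], sign=+1
Σ_t [3,3]: t=3:−1/24 = -1/24
(3j)²=1/21 [(4 2 2; -1 1 0)], sign=-1
⇒ 4πI² = 30/49
I = (-1)√(30/49/(4π)) = -0.22072812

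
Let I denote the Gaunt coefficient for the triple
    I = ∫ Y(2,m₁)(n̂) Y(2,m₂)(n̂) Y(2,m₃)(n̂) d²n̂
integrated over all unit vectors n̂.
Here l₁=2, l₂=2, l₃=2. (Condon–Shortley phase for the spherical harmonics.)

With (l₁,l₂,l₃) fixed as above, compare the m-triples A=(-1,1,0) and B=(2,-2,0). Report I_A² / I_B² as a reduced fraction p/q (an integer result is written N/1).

l's match ⇒ only the (l;m) 3-j factors differ between A and B.
A: triangle coeff Δ(2,2,2) = 1/630; Σ_t [1,2]: t=1:−1/4 t=2:+1/2 = 1/4; (3j)²=1/70 [(2 2 2; -1 1 0)], sign=+1
B: triangle coeff Δ(2,2,2) = 1/630; Σ_t [0,0]: t=0:+1/8 = 1/8; (3j)²=2/35 [(2 2 2; 2 -2 0)], sign=+1
I_A²/I_B² = (1/70)/(2/35) = 1/4

1/4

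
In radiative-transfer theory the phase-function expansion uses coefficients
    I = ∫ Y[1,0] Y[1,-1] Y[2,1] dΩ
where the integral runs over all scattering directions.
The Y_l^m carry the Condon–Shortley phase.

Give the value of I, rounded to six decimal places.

m-sum 0 ✓  L=4 even ✓  0≤2≤2 ✓
Π(2lᵢ+1) = 3×3×5 = 45
triangle coeff Δ(1,1,2) = 1/30
Σ_t [0,0]: t=0:+1/1 = 1/1
(3j)²=2/15 [(1 1 2; 0 0 0)], sign=+1
Σ_t [0,0]: t=0:+1/2 = 1/2
(3j)²=1/10 [(1 1 2; 0 -1 1)], sign=-1
⇒ 4πI² = 3/5
I = (-1)√(3/5/(4π)) = -0.21850969

-0.218510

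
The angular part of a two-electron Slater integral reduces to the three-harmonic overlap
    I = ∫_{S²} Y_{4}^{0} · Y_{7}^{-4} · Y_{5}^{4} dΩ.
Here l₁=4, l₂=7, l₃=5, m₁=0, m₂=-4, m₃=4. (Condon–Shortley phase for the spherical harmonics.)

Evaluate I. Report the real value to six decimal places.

-0.153174

Rules hold: Σm=0, L=16 even, 3≤5≤11.
N = 9·15·11 = 1485
Δ = 6!·2!·8!/17! = 1/6126120
Racah Σ t=2..4: t=2:+1/69120 t=3:−1/20736 t=4:+1/69120 = -1/51840
⇒ 3j(4 7 5; 0 0 0)² = 280/21879, sgn +1
Racah Σ t=2..3: t=2:+1/483840 t=3:−1/1451520 = 1/725760
⇒ 3j(4 7 5; 0 -4 4)² = 24/1547, sgn -1
4πI² = N·(3j₀)²·(3jₘ)² = 14400/48841
I = -1·√(0.294834/4π) = -0.15317364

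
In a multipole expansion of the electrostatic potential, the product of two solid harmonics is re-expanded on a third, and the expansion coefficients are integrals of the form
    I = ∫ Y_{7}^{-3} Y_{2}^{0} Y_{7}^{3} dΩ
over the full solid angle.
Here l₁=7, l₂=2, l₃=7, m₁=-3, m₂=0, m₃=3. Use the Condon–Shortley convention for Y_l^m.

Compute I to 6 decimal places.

Rules hold: Σm=0, L=16 even, 5≤7≤9.
N = 15·5·15 = 1125
Δ = 2!·12!·2!/17! = 1/185640
Racah Σ t=0..2: t=0:+1/2419200 t=1:−1/518400 t=2:+1/2419200 = -1/907200
⇒ 3j(7 2 7; 0 0 0)² = 56/3315, sgn +1
Racah Σ t=0..2: t=0:+1/29030400 t=1:−1/2177280 t=2:+1/3870720 = -29/174182400
⇒ 3j(7 2 7; -3 0 3)² = 841/185640, sgn -1
4πI² = N·(3j₀)²·(3jₘ)² = 4205/48841
I = -1·√(0.0860957/4π) = -0.08277245

-0.082772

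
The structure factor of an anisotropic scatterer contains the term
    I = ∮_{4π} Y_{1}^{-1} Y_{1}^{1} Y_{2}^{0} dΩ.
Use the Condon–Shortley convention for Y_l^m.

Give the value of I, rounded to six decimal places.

0.126157

Checks pass: Σm=0; 4 even; l₃=2∈[0,2].
(2·1+1)(2·1+1)(2·2+1) = 45
Δ: 0! 2! 2! / 5! → 1/30
sum: t=0:+1/1 = 1/1
3j²(1 1 2; 0 0 0) = Δ·Π!·Σ² = 2/15  (sign +1)
sum: t=0:+1/4 = 1/4
3j²(1 1 2; -1 1 0) = Δ·Π!·Σ² = 1/30  (sign +1)
combine: 4πI² = 45·2/15·1/30 = 1/5
take √, sign +1: I = 0.12615663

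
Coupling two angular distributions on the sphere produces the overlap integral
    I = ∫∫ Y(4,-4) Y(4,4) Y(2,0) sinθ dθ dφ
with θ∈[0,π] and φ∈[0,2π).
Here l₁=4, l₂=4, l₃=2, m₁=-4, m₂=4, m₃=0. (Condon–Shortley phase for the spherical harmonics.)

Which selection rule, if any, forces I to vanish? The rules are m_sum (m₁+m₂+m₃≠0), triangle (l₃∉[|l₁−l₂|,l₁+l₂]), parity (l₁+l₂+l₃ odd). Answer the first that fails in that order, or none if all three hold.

none

m₁+m₂+m₃ = -4 + 4 + 0 = 0  ✓
triangle: |4−4|=0 ≤ l₃=2 ≤ 4+4=8  ✓
parity: l₁+l₂+l₃ = 10 is even  ✓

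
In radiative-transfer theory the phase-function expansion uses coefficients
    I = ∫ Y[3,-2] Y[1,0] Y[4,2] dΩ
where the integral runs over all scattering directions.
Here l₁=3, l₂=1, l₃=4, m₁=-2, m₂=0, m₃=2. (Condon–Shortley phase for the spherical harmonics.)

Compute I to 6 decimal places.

0.213244

Rules hold: Σm=0, L=8 even, 2≤4≤4.
N = 7·3·9 = 189
Δ = 0!·6!·2!/9! = 1/252
Racah Σ t=0..0: t=0:+1/36 = 1/36
⇒ 3j(3 1 4; 0 0 0)² = 4/63, sgn +1
Racah Σ t=0..0: t=0:+1/120 = 1/120
⇒ 3j(3 1 4; -2 0 2)² = 1/21, sgn +1
4πI² = N·(3j₀)²·(3jₘ)² = 4/7
I = +1·√(0.571429/4π) = 0.21324362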